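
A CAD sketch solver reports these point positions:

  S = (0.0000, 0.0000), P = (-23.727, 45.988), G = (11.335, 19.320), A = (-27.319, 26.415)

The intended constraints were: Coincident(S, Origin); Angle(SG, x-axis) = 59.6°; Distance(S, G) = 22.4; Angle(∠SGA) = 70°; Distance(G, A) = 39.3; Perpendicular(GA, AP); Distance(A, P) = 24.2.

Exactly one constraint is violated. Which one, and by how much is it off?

Distance(A, P) = 24.2 — off by 4.30.

S = (0.00, 0.00) ✓; SG at 59.60° ✓; |SG| = 22.40 ✓; ∠SGA = 70.00° ✓; |GA| = 39.30 ✓; ∠(GA, AP) = 90.00° ✓; |AP| = 19.90 ✗.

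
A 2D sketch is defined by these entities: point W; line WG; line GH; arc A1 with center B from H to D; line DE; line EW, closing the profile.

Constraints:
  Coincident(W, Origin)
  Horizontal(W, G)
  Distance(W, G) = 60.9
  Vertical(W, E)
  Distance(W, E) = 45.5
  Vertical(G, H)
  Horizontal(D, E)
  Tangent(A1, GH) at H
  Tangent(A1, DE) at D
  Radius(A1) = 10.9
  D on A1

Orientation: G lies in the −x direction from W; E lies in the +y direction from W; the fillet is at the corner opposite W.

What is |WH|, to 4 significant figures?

70.04

W is at the origin; W and G share the same y with |WG| = 60.9 and G on the −x side, so G = (-60.90, 0.000). W and E share the same x with |WE| = 45.5 and E on the +y side, so E = (0.000, 45.50). The virtual corner opposite W is at (-60.90, 45.50). Tangency of A1 to GH means the radius BH is perpendicular to GH and the tangent condition forces BD to be normal to DE, with radius 10.9, so the center B sits 10.9 in from both sides at B = (-50.00, 34.60). That places the tangent points at H = (-60.90, 34.60) on GH and D = (-50.00, 45.50) on DE. Then |WH| = |H − W| = 70.04.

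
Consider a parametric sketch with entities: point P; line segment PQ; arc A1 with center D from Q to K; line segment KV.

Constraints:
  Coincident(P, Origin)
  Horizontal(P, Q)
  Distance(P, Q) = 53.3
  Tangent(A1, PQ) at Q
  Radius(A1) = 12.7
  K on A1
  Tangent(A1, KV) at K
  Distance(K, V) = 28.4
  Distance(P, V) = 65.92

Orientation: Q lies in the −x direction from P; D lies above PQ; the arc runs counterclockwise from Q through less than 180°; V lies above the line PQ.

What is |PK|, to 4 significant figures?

44.31

P is at the origin; P and Q share the same y with |PQ| = 53.3 and Q on the −x side, so Q = (-53.30, 0.000). Tangency of A1 to PQ means the radius DQ is perpendicular to PQ, so D = Q + (0, 12.7) = (-53.30, 12.70). Since DK ⟂ KV (tangency), |DV| = √(12.7² + 28.4²) = 31.11 regardless of where K sits on A1. So V lies on both circle(P, 65.92) and circle(D, 31.11); the above-PQ intersection is V = (-49.47, 43.57). K is the foot of the tangent from V: K = (-41.16, 16.42).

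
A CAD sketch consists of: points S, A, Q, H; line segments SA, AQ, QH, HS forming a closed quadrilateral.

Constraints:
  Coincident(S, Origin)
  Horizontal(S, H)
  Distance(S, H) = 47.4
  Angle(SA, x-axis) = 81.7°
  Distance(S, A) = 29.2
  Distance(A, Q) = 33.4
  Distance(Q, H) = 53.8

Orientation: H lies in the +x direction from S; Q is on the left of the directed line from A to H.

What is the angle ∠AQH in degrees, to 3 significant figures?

68.6°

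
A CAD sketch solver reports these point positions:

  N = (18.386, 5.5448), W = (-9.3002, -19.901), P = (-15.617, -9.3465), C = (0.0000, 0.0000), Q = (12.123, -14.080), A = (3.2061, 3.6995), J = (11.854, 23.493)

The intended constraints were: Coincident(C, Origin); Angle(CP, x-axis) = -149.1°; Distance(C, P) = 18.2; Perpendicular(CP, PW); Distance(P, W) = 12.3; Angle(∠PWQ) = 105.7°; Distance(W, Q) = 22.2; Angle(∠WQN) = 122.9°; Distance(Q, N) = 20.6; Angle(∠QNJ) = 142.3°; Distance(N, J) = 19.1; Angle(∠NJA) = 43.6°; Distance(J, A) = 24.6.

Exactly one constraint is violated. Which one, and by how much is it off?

Distance(J, A) = 24.6 — off by 3.00.

C = (0.00, 0.00) ✓; CP at -149.1° ✓; |CP| = 18.20 ✓; ∠(CP, PW) = 90.00° ✓; |PW| = 12.30 ✓; ∠PWQ = 105.7° ✓; |WQ| = 22.20 ✓; ∠WQN = 122.9° ✓; |QN| = 20.60 ✓; ∠QNJ = 142.3° ✓; |NJ| = 19.10 ✓; ∠NJA = 43.60° ✓; |JA| = 21.60 ✗.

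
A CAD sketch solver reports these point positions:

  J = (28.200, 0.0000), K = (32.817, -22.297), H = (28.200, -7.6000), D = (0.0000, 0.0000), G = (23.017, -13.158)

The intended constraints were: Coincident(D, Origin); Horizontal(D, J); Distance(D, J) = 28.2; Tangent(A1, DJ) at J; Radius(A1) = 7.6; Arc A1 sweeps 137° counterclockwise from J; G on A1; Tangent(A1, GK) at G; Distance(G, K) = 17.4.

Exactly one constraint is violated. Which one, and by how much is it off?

Distance(G, K) = 17.4 — off by 4.00.

D = (0.00, 0.00) ✓; D.y = 0.00, J.y = 0.00 ✓; |DJ| = 28.20 ✓; ∠(HJ, JD) = 90.00° ✓; |HJ| = 7.600 ✓; bearing(H→G) − bearing(H→J) = 137.0° ✓; |HG| = 7.600 ✓; ∠(HG, GK) = 90.00° ✓; |GK| = 13.40 ✗.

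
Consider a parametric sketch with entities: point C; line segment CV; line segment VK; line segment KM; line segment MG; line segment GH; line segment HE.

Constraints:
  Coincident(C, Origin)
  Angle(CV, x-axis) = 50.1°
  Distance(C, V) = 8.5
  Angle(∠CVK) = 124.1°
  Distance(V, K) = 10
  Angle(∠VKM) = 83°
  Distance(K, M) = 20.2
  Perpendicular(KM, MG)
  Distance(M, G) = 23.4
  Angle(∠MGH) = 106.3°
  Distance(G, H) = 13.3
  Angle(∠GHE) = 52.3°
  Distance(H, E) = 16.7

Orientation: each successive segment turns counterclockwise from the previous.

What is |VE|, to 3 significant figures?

12.4

C is at the origin; CV runs at 50.1° with length 8.5, so V = (5.45, 6.52). ∠CVK = 124.1° gives VK at 106° from the x-axis; with |VK| = 10.0, K = (2.70, 16.1). ∠VKM = 83.0° gives KM at -157° from the x-axis; with |KM| = 20.2, M = (-15.9, 8.24). The perpendicularity gives MG at right angles to KM, so MG runs at -67.0°; with |MG| = 23.4, G = (-6.76, -13.3). ∠MGH = 106.3° gives GH at 6.70° from the x-axis; with |GH| = 13.3, H = (6.45, -11.7). ∠GHE = 52.3° gives HE at 134° from the x-axis; with |HE| = 16.7, E = (-5.23, 0.184). Then |VE| = |E − V| = 12.4.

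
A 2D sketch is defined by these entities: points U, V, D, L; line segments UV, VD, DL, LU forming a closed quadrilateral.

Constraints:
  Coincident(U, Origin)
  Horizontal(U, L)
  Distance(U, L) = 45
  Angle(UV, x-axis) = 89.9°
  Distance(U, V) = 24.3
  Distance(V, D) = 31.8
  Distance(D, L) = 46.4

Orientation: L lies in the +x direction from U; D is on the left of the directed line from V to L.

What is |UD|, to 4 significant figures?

49.84

U is at the origin; U and L share the same y with |UL| = 45.0 and L in +x, so L = (45.0, 0). UV runs at 89.9° with |UV| = 24.3, so V = (0.04241, 24.30). D is determined by |VD| = 31.8 and |DL| = 46.4 together: it lies at the intersection of circle(V, 31.8) and circle(L, 46.4). With |VL| = 51.10, the foot of the radical line on VL is 14.38 from V and the perpendicular offset is √(31.8² − 14.38²) = 28.36. Taking the left-of-VL solution: D = (26.18, 42.41).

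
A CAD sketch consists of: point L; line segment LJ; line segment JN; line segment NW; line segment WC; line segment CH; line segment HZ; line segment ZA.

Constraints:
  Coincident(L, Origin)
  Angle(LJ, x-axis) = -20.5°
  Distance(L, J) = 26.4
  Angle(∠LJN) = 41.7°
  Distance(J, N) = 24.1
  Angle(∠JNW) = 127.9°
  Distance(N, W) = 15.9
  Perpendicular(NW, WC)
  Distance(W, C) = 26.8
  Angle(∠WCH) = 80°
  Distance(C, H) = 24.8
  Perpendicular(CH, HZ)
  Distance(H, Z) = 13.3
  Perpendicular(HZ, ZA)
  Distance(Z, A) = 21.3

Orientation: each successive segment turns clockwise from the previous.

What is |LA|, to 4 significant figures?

3.782

L is at the origin; LJ runs at -20.5° with length 26.4, so J = (24.73, -9.245). ∠LJN = 41.7° gives JN at -158.8° from the x-axis; with |JN| = 24.1, N = (2.259, -17.96). ∠JNW = 127.9° gives NW at 149.1° from the x-axis; with |NW| = 15.9, W = (-11.38, -9.795). NW is perpendicular to WC, so WC runs at 59.10°; with |WC| = 26.8, C = (2.379, 13.20). ∠WCH = 80.0° gives CH at -40.90° from the x-axis; with |CH| = 24.8, H = (21.12, -3.037). CH ⟂ HZ, so HZ runs at -130.9°; with |HZ| = 13.3, Z = (12.42, -13.09). HZ is perpendicular to ZA, so ZA runs at 139.1°; with |ZA| = 21.3, A = (-3.684, 0.8564). Then |LA| = |A − L| = 3.782.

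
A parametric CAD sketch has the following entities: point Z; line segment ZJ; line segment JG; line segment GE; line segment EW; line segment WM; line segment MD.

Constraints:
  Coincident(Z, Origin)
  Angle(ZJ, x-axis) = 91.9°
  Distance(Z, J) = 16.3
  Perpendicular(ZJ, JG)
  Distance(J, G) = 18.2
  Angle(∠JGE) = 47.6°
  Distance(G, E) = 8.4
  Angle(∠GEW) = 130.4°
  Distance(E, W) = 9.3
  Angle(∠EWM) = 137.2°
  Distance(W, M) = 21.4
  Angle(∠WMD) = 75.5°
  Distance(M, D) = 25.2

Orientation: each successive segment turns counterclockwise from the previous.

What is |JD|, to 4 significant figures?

24.11

Z is at the origin; ZJ runs at 91.9° with length 16.3, so J = (-0.5404, 16.29). The perpendicularity gives JG at right angles to ZJ, so JG runs at -178.1°; with |JG| = 18.2, G = (-18.73, 15.69). ∠JGE = 47.6° gives GE at -45.70° from the x-axis; with |GE| = 8.4, E = (-12.86, 9.676). ∠GEW = 130.4° gives EW at 3.900° from the x-axis; with |EW| = 9.3, W = (-3.585, 10.31). ∠EWM = 137.2° gives WM at 46.70° from the x-axis; with |WM| = 21.4, M = (11.09, 25.88). ∠WMD = 75.5° gives MD at 151.2° from the x-axis; with |MD| = 25.2, D = (-10.99, 38.02). Then |JD| = |D − J| = 24.11.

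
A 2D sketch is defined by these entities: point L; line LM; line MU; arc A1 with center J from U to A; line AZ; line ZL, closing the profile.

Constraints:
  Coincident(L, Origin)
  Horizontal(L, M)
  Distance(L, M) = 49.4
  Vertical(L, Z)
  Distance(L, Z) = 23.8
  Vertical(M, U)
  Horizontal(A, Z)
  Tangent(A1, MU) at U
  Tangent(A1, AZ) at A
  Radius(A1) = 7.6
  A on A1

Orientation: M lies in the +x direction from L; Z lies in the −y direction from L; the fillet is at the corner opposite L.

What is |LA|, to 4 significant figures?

48.10

L is at the origin; L and M share the same y with |LM| = 49.4 and M on the +x side, so M = (49.40, 0.000). LZ is vertical with |LZ| = 23.8 and Z on the −y side, so Z = (0.000, -23.80). The virtual corner opposite L is at (49.40, -23.80). Since A1 is tangent to MU there, JU ⟂ MU and the tangent condition forces JA to be normal to AZ, with radius 7.6, so the center J sits 7.6 in from both sides at J = (41.80, -16.20). That places the tangent points at U = (49.40, -16.20) on MU and A = (41.80, -23.80) on AZ. Then |LA| = |A − L| = 48.10.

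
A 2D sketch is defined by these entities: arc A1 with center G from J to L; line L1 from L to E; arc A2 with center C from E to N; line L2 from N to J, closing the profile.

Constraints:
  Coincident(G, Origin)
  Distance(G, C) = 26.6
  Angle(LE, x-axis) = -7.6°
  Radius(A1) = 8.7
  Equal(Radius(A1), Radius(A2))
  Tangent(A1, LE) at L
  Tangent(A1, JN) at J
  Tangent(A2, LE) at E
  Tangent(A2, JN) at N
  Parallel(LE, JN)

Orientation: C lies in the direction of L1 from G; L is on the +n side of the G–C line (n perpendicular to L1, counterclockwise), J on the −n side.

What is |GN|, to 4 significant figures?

27.99

Tangency of A1 to both parallel lines with radius 8.7 puts L and J at G ± 8.7·n: L = (1.151, 8.624), J = (-1.151, -8.624). Equal radii place E and N the same way about C: E = C + 8.7·n = (27.52, 5.106), N = C − 8.7·n = (25.22, -12.14). Then |GN| = |N − G| = 27.99.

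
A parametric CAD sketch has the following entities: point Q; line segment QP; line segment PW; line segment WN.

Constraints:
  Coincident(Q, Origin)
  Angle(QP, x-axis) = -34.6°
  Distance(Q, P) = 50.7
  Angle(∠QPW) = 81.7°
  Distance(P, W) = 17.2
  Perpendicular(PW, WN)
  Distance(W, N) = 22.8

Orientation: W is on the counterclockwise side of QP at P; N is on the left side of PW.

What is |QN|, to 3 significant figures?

29.1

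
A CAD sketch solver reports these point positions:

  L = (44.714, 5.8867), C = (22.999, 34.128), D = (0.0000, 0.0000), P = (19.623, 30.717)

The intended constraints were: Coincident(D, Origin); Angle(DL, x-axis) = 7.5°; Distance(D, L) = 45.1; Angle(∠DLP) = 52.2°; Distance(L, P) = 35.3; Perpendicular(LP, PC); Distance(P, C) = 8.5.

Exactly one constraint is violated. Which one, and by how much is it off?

Distance(P, C) = 8.5 — off by 3.70.

D = (0.00, 0.00) ✓; DL at 7.500° ✓; |DL| = 45.10 ✓; ∠DLP = 52.20° ✓; |LP| = 35.30 ✓; ∠(LP, PC) = 90.00° ✓; |PC| = 4.799 ✗.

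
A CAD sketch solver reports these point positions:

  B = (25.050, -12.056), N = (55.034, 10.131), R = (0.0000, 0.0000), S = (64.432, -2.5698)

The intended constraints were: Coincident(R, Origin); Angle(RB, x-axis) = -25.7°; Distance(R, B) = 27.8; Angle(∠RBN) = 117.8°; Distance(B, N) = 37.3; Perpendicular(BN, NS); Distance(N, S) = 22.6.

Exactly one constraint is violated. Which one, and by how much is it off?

Distance(N, S) = 22.6 — off by 6.80.

R = (0.00, 0.00) ✓; RB at -25.70° ✓; |RB| = 27.80 ✓; ∠RBN = 117.8° ✓; |BN| = 37.30 ✓; ∠(BN, NS) = 90.00° ✓; |NS| = 15.80 ✗.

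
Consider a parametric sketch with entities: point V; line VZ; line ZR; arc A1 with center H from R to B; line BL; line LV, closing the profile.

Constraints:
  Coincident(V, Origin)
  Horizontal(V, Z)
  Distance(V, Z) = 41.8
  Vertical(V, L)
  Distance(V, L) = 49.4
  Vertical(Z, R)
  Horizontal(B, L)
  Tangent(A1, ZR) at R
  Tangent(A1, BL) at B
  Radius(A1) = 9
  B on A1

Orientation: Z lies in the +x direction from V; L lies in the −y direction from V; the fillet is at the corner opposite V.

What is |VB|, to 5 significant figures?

59.298

V is at the origin; V and Z share the same y with |VZ| = 41.8 and Z on the +x side, so Z = (41.800, 0.0000). V and L share the same x with |VL| = 49.4 and L on the −y side, so L = (0.0000, -49.400). The virtual corner opposite V is at (41.800, -49.400). A1 meets ZR tangentially, so HR is at right angles to ZR and A1 meets BL tangentially, so HB is at right angles to BL, with radius 9.0, so the center H sits 9.0 in from both sides at H = (32.800, -40.400). That places the tangent points at R = (41.800, -40.400) on ZR and B = (32.800, -49.400) on BL. Then |VB| = |B − V| = 59.298.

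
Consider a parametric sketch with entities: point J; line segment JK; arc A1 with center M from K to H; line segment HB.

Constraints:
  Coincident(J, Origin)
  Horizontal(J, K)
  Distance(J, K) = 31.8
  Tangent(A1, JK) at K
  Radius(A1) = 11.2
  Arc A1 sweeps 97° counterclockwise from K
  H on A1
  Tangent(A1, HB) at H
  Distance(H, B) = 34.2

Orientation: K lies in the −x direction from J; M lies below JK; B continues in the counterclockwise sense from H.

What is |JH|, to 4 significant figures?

44.72

J is at the origin; JK is horizontal with |JK| = 31.8 and K on the −x side, so K = (-31.80, 0.000). A1 meets JK tangentially, so MK is at right angles to JK, so M = K + (0, -11.2) = (-31.80, -11.20). On A1, K sits at bearing 90° from M; a 97° counterclockwise sweep puts H at bearing 187°, so H = M + 11.2·(cos 187°, sin 187°) = (-42.92, -12.56). Then |JH| = |H − J| = 44.72.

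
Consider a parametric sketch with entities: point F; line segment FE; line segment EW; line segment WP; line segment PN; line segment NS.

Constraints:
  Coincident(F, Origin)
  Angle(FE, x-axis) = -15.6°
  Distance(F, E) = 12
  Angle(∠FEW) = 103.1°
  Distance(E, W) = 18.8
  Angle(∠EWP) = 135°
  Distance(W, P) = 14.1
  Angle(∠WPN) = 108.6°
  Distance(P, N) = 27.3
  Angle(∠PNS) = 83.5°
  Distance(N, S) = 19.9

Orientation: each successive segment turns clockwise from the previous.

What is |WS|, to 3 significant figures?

30.2

F is at the origin; FE runs at -15.6° with length 12.0, so E = (11.6, -3.23). ∠FEW = 103.1° gives EW at -92.5° from the x-axis; with |EW| = 18.8, W = (10.7, -22.0). ∠EWP = 135.0° gives WP at -138° from the x-axis; with |WP| = 14.1, P = (0.342, -31.5). ∠WPN = 108.6° gives PN at 151° from the x-axis; with |PN| = 27.3, N = (-23.6, -18.3). ∠PNS = 83.5° gives NS at 54.6° from the x-axis; with |NS| = 19.9, S = (-12.0, -2.12). Then |WS| = |S − W| = 30.2.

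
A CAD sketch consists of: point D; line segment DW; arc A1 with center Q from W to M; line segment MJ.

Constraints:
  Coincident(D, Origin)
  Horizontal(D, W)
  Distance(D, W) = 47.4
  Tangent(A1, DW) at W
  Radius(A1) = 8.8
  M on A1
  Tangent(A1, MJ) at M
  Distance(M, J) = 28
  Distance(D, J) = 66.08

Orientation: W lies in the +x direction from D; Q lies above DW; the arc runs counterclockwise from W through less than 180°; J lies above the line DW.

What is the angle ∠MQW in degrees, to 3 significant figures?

93.3°

D is at the origin; DW is horizontal with |DW| = 47.4 and W on the +x side, so W = (47.4, 0.00). The tangent condition forces QW to be normal to DW, so Q = W + (0, 8.8) = (47.4, 8.80). Since QM ⟂ MJ (tangency), |QJ| = √(8.8² + 28.0²) = 29.4 regardless of where M sits on A1. So J lies on both circle(D, 66.08) and circle(Q, 29.4); the above-DW intersection is J = (54.6, 37.3). M is the foot of the tangent from J: M = (56.2, 9.31).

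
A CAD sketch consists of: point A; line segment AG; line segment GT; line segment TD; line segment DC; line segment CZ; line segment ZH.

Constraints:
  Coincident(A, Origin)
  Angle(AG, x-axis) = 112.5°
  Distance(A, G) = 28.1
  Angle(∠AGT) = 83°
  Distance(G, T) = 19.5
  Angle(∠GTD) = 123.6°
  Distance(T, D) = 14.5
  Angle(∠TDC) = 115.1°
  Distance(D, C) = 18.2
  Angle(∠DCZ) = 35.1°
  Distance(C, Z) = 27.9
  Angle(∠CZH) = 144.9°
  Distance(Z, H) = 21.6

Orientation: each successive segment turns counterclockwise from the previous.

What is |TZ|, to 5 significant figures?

3.2868

∠TDC = 115.1° gives DC at -29.200° from the x-axis; with |DC| = 18.2, C = (-12.875, -6.9832). ∠DCZ = 35.1° gives CZ at 115.70° from the x-axis; with |CZ| = 27.9, Z = (-24.974, 18.157). Then |TZ| = |Z − T| = 3.2868.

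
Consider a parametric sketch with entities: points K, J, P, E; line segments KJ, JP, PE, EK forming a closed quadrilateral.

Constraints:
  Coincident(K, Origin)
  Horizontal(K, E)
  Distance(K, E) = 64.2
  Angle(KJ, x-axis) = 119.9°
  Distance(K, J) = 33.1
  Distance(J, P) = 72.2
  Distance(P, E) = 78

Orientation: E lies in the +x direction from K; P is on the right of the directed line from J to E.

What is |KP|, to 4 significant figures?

41.97

Checks: |JP| = 72.20 ✓; |PE| = 78.00 ✓.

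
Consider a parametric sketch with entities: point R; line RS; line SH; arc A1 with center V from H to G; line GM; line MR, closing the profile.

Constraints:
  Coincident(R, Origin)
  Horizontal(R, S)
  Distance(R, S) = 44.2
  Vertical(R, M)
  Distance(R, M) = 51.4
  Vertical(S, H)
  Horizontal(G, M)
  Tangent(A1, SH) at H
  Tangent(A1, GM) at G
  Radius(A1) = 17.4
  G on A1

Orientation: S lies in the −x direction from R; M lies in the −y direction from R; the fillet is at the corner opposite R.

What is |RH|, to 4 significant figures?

55.76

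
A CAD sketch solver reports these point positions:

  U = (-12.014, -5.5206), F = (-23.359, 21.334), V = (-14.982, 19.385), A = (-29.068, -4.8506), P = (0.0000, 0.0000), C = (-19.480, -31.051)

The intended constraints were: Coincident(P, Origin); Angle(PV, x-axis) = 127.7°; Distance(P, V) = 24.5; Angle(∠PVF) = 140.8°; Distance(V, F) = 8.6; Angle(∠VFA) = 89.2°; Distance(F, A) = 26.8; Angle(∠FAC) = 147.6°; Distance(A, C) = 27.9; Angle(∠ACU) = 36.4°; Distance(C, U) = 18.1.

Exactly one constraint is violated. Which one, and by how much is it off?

Distance(C, U) = 18.1 — off by 8.50.

P = (0.00, 0.00) ✓; PV at 127.7° ✓; |PV| = 24.50 ✓; ∠PVF = 140.8° ✓; |VF| = 8.601 ✓; ∠VFA = 89.20° ✓; |FA| = 26.80 ✓; ∠FAC = 147.6° ✓; |AC| = 27.90 ✓; ∠ACU = 36.40° ✓; |CU| = 26.60 ✗.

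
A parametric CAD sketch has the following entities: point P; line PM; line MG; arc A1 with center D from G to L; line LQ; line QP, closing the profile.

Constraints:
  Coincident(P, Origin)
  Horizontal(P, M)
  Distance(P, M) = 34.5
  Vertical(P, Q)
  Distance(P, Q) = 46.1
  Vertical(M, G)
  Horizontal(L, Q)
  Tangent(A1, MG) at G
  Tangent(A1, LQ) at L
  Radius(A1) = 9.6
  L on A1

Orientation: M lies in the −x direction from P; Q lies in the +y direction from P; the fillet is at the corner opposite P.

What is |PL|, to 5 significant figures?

52.395

The virtual corner opposite P is at (-34.500, 46.100). The tangent condition forces DG to be normal to MG and tangency of A1 to LQ means the radius DL is perpendicular to LQ, with radius 9.6, so the center D sits 9.6 in from both sides at D = (-24.900, 36.500). That places the tangent points at G = (-34.500, 36.500) on MG and L = (-24.900, 46.100) on LQ. Then |PL| = |L − P| = 52.395.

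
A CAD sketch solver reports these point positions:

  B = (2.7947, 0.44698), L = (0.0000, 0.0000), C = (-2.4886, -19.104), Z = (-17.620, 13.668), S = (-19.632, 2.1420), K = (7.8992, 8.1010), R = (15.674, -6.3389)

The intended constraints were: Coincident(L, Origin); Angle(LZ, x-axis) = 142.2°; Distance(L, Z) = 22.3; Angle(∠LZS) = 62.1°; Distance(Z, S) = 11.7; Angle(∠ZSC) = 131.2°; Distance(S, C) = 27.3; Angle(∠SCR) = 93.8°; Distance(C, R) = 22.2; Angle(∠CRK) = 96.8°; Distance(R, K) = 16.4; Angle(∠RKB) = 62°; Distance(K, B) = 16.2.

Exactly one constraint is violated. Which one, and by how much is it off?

Distance(K, B) = 16.2 — off by 7.00.

L = (0.00, 0.00) ✓; LZ at 142.2° ✓; |LZ| = 22.30 ✓; ∠LZS = 62.10° ✓; |ZS| = 11.70 ✓; ∠ZSC = 131.2° ✓; |SC| = 27.30 ✓; ∠SCR = 93.80° ✓; |CR| = 22.20 ✓; ∠CRK = 96.80° ✓; |RK| = 16.40 ✓; ∠RKB = 62.00° ✓; |KB| = 9.200 ✗.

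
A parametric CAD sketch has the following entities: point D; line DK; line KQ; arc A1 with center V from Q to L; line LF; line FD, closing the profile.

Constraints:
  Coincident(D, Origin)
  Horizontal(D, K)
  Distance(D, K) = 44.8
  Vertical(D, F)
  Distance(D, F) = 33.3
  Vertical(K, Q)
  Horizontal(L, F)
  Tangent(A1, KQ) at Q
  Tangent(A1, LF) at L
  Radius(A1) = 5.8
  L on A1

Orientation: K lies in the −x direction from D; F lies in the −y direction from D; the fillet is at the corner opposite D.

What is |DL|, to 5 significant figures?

51.282

D is at the origin; DK is horizontal with |DK| = 44.8 and K on the −x side, so K = (-44.800, 0.0000). D and F share the same x with |DF| = 33.3 and F on the −y side, so F = (0.0000, -33.300). The virtual corner opposite D is at (-44.800, -33.300). The tangent condition forces VQ to be normal to KQ and since A1 is tangent to LF there, VL ⟂ LF, with radius 5.8, so the center V sits 5.8 in from both sides at V = (-39.000, -27.500). That places the tangent points at Q = (-44.800, -27.500) on KQ and L = (-39.000, -33.300) on LF. Then |DL| = |L − D| = 51.282.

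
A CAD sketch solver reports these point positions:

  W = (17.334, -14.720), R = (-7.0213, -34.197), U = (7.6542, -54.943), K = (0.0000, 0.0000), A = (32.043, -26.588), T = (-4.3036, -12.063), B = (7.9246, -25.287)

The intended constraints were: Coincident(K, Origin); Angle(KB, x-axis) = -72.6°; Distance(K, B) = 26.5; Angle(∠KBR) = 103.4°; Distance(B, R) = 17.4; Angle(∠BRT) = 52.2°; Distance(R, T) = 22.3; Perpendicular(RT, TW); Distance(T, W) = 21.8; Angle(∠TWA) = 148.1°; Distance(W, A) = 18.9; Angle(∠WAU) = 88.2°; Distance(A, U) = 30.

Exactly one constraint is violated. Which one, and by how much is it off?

Distance(A, U) = 30 — off by 7.40.

K = (0.00, 0.00) ✓; KB at -72.60° ✓; |KB| = 26.50 ✓; ∠KBR = 103.4° ✓; |BR| = 17.40 ✓; ∠BRT = 52.20° ✓; |RT| = 22.30 ✓; ∠(RT, TW) = 90.00° ✓; |TW| = 21.80 ✓; ∠TWA = 148.1° ✓; |WA| = 18.90 ✓; ∠WAU = 88.20° ✓; |AU| = 37.40 ✗.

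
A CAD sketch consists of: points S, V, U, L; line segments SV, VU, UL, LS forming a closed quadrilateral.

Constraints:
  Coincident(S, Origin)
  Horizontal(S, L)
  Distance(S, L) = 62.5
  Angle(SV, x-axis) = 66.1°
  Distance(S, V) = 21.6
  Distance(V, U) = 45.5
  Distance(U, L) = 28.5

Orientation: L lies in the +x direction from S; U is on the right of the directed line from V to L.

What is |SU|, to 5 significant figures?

41.028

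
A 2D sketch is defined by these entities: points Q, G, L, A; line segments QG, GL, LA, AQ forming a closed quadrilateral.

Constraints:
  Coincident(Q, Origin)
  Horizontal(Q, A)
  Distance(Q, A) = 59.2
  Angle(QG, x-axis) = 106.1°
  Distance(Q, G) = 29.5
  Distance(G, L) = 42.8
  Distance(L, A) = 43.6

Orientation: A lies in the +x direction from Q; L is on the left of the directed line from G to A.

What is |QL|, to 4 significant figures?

49.22

Checks: |GL| = 42.80 ✓; |LA| = 43.60 ✓.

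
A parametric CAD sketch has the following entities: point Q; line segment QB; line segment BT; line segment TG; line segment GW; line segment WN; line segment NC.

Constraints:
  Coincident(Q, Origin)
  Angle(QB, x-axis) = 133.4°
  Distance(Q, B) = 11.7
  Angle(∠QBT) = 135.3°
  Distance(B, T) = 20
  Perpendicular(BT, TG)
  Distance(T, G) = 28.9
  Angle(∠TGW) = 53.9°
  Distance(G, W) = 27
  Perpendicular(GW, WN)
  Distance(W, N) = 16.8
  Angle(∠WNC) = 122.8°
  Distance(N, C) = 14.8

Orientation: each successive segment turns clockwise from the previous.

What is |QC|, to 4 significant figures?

32.17

Q is at the origin; QB runs at 133.4° with length 11.7, so B = (-8.039, 8.501). ∠QBT = 135.3° gives BT at 88.70° from the x-axis; with |BT| = 20.0, T = (-7.585, 28.50). BT ⟂ TG, so TG runs at -1.300°; with |TG| = 28.9, G = (21.31, 27.84). ∠TGW = 53.9° gives GW at -127.4° from the x-axis; with |GW| = 27.0, W = (4.908, 6.391). GW ⟂ WN, so WN runs at 142.6°; with |WN| = 16.8, N = (-8.438, 16.59). ∠WNC = 122.8° gives NC at 85.40° from the x-axis; with |NC| = 14.8, C = (-7.251, 31.35). Then |QC| = |C − Q| = 32.17.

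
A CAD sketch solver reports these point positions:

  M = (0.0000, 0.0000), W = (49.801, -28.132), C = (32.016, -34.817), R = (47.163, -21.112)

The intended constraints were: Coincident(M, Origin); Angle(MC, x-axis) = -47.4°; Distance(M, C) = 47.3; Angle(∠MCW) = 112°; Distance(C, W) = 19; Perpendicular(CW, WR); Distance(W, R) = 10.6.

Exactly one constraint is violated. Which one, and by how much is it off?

Distance(W, R) = 10.6 — off by 3.10.

M = (0.00, 0.00) ✓; MC at -47.40° ✓; |MC| = 47.30 ✓; ∠MCW = 112.0° ✓; |CW| = 19.00 ✓; ∠(CW, WR) = 90.00° ✓; |WR| = 7.499 ✗.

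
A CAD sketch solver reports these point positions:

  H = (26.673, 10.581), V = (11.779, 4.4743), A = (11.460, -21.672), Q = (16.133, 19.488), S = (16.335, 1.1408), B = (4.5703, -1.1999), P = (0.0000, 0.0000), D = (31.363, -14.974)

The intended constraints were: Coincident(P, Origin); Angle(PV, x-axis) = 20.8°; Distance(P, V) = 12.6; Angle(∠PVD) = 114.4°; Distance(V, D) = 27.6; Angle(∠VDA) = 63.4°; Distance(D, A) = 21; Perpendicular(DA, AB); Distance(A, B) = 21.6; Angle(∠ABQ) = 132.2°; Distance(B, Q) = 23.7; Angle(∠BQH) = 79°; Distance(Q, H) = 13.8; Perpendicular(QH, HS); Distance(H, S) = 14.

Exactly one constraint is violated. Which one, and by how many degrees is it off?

Perpendicular(QH, HS) — off by 7.40°.

P = (0.00, 0.00) ✓; PV at 20.80° ✓; |PV| = 12.60 ✓; ∠PVD = 114.4° ✓; |VD| = 27.60 ✓; ∠VDA = 63.40° ✓; |DA| = 21.00 ✓; ∠(DA, AB) = 90.00° ✓; |AB| = 21.60 ✓; ∠ABQ = 132.2° ✓; |BQ| = 23.70 ✓; ∠BQH = 79.00° ✓; |QH| = 13.80 ✓; ∠(QH, HS) = 97.40° ✗; |HS| = 14.00 ✓.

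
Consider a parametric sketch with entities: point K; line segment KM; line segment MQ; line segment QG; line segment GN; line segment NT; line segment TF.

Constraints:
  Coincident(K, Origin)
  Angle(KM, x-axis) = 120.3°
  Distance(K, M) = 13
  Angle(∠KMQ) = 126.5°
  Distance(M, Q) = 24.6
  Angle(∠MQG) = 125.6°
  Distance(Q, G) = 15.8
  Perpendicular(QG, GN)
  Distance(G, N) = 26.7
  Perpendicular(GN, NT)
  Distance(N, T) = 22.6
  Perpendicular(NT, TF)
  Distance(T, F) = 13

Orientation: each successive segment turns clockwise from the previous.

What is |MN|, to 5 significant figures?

30.856

K is at the origin; KM runs at 120.3° with length 13.0, so M = (-6.5589, 11.224). ∠KMQ = 126.5° gives MQ at 66.800° from the x-axis; with |MQ| = 24.6, Q = (3.1321, 33.835). ∠MQG = 125.6° gives QG at 12.400° from the x-axis; with |QG| = 15.8, G = (18.564, 37.228). The perpendicularity gives GN at right angles to QG, so GN runs at -77.600°; with |GN| = 26.7, N = (24.297, 11.151). Then |MN| = |N − M| = 30.856.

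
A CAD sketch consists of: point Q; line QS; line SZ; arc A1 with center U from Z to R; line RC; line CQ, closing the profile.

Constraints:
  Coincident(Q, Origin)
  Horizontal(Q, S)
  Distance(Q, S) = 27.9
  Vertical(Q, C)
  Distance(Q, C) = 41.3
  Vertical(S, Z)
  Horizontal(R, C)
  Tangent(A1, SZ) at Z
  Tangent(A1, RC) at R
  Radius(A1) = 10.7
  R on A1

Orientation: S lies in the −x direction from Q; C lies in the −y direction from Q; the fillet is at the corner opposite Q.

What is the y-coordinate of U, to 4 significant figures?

-30.60

Q and C share the same x with |QC| = 41.3 and C on the −y side, so C = (0.000, -41.30). The virtual corner opposite Q is at (-27.90, -41.30). A1 meets SZ tangentially, so UZ is at right angles to SZ and A1 meets RC tangentially, so UR is at right angles to RC, with radius 10.7, so the center U sits 10.7 in from both sides at U = (-17.20, -30.60). So U.y = -30.60.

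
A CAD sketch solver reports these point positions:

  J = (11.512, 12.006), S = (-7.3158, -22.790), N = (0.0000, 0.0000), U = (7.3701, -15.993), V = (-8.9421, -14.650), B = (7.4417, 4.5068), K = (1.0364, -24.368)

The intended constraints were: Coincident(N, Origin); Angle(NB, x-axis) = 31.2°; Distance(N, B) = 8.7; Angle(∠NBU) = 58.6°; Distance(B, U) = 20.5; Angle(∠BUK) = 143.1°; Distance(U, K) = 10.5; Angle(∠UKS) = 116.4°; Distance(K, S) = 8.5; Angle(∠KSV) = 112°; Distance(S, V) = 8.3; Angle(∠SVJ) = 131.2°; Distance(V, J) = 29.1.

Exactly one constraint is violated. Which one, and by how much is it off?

Distance(V, J) = 29.1 — off by 4.50.

N = (0.00, 0.00) ✓; NB at 31.20° ✓; |NB| = 8.700 ✓; ∠NBU = 58.60° ✓; |BU| = 20.50 ✓; ∠BUK = 143.1° ✓; |UK| = 10.50 ✓; ∠UKS = 116.4° ✓; |KS| = 8.500 ✓; ∠KSV = 112.0° ✓; |SV| = 8.301 ✓; ∠SVJ = 131.2° ✓; |VJ| = 33.60 ✗.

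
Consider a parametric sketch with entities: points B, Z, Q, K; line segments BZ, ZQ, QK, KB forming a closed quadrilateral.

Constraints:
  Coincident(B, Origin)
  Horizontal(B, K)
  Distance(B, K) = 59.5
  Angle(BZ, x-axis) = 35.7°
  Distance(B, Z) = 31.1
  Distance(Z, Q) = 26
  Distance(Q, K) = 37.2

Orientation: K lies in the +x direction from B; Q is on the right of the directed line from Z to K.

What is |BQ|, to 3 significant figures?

24.4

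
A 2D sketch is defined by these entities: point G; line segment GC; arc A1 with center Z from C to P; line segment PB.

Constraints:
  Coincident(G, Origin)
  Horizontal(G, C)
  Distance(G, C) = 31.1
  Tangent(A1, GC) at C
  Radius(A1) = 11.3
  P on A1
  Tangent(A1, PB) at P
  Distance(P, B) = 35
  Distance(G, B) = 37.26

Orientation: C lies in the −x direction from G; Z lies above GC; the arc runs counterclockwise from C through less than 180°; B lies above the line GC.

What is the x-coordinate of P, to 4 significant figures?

-21.11

Checks: |ZP| = 11.30 ✓; ∠(ZP, PB) = 90.00° ✓; |PB| = 35.00 ✓; |GB| = 37.26 ✓.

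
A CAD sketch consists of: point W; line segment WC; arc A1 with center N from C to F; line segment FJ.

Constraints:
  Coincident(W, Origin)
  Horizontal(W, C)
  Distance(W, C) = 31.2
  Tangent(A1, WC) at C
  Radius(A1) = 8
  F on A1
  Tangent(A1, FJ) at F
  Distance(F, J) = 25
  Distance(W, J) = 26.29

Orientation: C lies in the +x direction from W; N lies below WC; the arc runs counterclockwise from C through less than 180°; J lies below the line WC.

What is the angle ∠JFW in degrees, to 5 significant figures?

63.666°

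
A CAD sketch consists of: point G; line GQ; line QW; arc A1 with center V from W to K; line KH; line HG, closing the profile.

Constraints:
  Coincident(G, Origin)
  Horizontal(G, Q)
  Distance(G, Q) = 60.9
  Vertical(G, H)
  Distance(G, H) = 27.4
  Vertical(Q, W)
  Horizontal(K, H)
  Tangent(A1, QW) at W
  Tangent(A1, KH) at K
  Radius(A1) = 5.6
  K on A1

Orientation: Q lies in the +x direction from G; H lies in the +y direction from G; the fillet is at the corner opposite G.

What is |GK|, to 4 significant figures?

61.72

The virtual corner opposite G is at (60.90, 27.40). Tangency of A1 to QW means the radius VW is perpendicular to QW and A1 meets KH tangentially, so VK is at right angles to KH, with radius 5.6, so the center V sits 5.6 in from both sides at V = (55.30, 21.80). That places the tangent points at W = (60.90, 21.80) on QW and K = (55.30, 27.40) on KH. Then |GK| = |K − G| = 61.72.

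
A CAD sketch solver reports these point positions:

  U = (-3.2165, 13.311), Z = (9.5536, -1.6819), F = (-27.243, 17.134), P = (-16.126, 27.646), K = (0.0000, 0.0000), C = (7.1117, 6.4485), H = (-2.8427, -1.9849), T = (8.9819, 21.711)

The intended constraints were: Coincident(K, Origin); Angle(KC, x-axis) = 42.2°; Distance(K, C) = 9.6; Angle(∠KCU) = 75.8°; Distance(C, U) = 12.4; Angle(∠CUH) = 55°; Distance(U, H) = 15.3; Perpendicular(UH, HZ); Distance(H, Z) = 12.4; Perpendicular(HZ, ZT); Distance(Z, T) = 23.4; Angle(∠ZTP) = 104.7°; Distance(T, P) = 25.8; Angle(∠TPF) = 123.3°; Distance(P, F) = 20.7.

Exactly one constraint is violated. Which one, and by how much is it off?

Distance(P, F) = 20.7 — off by 5.40.

K = (0.00, 0.00) ✓; KC at 42.20° ✓; |KC| = 9.600 ✓; ∠KCU = 75.80° ✓; |CU| = 12.40 ✓; ∠CUH = 55.00° ✓; |UH| = 15.30 ✓; ∠(UH, HZ) = 90.00° ✓; |HZ| = 12.40 ✓; ∠(HZ, ZT) = 90.00° ✓; |ZT| = 23.40 ✓; ∠ZTP = 104.7° ✓; |TP| = 25.80 ✓; ∠TPF = 123.3° ✓; |PF| = 15.30 ✗.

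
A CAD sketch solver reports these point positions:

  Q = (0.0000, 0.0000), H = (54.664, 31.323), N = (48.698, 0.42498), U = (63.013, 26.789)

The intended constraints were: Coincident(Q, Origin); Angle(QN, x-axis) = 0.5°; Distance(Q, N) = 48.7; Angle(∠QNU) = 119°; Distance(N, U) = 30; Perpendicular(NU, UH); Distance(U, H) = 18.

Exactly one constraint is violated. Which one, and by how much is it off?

Distance(U, H) = 18 — off by 8.50.

Q = (0.00, 0.00) ✓; QN at 0.5000° ✓; |QN| = 48.70 ✓; ∠QNU = 119.0° ✓; |NU| = 30.00 ✓; ∠(NU, UH) = 90.00° ✓; |UH| = 9.501 ✗.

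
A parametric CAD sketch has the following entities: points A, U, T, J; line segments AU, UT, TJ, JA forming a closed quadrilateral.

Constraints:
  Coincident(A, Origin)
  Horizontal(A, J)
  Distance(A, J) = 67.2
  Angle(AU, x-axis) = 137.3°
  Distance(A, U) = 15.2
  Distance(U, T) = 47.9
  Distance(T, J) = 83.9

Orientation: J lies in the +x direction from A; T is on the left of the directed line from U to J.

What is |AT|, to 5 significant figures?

55.786

A is at the origin; AJ is horizontal with |AJ| = 67.2 and J in +x, so J = (67.2, 0). AU runs at 137.3° with |AU| = 15.2, so U = (-11.171, 10.308). T is determined by |UT| = 47.9 and |TJ| = 83.9 together: it lies at the intersection of circle(U, 47.9) and circle(J, 83.9). With |UJ| = 79.046, the foot of the radical line on UJ is 9.5098 from U and the perpendicular offset is √(47.9² − 9.5098²) = 46.946. Taking the left-of-UJ solution: T = (4.3800, 55.613).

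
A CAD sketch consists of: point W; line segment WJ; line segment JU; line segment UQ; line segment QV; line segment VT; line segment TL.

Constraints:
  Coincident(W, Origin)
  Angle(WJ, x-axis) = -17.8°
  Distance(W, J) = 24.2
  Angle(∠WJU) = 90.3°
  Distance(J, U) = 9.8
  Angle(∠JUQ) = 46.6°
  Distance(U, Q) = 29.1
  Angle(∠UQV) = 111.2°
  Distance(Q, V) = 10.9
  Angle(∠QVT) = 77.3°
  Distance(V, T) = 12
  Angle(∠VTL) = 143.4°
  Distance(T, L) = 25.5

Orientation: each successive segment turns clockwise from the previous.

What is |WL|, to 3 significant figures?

27.4

∠QVT = 77.3° gives VT at -52.4° from the x-axis; with |VT| = 12.0, T = (20.2, 7.56). ∠VTL = 143.4° gives TL at -89.0° from the x-axis; with |TL| = 25.5, L = (20.7, -17.9). Then |WL| = |L − W| = 27.4.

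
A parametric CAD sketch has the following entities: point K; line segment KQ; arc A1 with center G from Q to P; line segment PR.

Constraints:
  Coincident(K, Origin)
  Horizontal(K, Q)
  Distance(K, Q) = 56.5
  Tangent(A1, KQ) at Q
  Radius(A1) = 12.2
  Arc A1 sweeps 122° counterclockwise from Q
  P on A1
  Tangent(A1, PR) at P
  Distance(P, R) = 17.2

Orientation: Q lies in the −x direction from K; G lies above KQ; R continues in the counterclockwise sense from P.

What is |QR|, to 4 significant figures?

33.27

K is at the origin; K and Q share the same y with |KQ| = 56.5 and Q on the −x side, so Q = (-56.50, 0.000). The tangent condition forces GQ to be normal to KQ, so G = Q + (0, 12.2) = (-56.50, 12.20). On A1, Q sits at bearing -90° from G; a 122° counterclockwise sweep puts P at bearing 32°, so P = G + 12.2·(cos 32°, sin 32°) = (-46.15, 18.67). Tangency of A1 to PR means the radius GP is perpendicular to PR, so PR runs along (−sin 32°, cos 32°); with |PR| = 17.2, R = (-55.27, 33.25). Then |QR| = |R − Q| = 33.27.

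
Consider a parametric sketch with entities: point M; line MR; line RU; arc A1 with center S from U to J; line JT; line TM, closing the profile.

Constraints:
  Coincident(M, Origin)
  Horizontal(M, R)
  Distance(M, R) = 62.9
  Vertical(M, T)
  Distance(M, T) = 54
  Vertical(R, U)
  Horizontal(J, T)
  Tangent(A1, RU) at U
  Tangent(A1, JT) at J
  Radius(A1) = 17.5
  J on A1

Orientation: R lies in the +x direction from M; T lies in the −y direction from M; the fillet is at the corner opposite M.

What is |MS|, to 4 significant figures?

58.25

M and T share the same x with |MT| = 54.0 and T on the −y side, so T = (0.000, -54.00). The virtual corner opposite M is at (62.90, -54.00). Since A1 is tangent to RU there, SU ⟂ RU and A1 meets JT tangentially, so SJ is at right angles to JT, with radius 17.5, so the center S sits 17.5 in from both sides at S = (45.40, -36.50). Then |MS| = |S − M| = 58.25.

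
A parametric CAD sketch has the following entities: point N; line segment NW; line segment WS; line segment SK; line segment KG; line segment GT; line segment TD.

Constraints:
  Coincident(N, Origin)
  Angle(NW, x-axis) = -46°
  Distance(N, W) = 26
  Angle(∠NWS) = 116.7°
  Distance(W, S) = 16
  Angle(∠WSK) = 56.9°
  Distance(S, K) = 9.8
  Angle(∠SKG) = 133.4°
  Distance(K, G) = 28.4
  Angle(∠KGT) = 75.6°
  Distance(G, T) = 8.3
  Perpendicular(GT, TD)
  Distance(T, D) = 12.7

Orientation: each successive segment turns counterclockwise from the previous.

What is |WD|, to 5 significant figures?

7.1607

N is at the origin; NW runs at -46.0° with length 26.0, so W = (18.061, -18.703). ∠NWS = 116.7° gives WS at 17.300° from the x-axis; with |WS| = 16.0, S = (33.337, -13.945). ∠WSK = 56.9° gives SK at 140.40° from the x-axis; with |SK| = 9.8, K = (25.786, -7.6981). ∠SKG = 133.4° gives KG at -173.00° from the x-axis; with |KG| = 28.4, G = (-2.4021, -11.159). ∠KGT = 75.6° gives GT at -68.600° from the x-axis; with |GT| = 8.3, T = (0.62643, -18.887). GT is perpendicular to TD, so TD runs at 21.400°; with |TD| = 12.7, D = (12.451, -14.253). Then |WD| = |D − W| = 7.1607.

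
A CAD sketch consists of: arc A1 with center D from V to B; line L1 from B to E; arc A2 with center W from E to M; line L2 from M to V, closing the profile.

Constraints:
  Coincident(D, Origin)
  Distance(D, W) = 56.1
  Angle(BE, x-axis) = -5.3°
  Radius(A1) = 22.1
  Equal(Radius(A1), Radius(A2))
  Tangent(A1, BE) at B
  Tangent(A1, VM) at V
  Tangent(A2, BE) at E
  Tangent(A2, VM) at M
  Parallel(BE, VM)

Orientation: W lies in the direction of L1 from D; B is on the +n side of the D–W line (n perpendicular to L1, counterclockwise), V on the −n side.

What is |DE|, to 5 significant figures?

60.296

Tangency of A1 to both parallel lines with radius 22.1 puts B and V at D ± 22.1·n: B = (2.0414, 22.006), V = (-2.0414, -22.006). Equal radii place E and M the same way about W: E = W + 22.1·n = (57.902, 16.824), M = W − 22.1·n = (53.819, -27.188). Then |DE| = |E − D| = 60.296.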